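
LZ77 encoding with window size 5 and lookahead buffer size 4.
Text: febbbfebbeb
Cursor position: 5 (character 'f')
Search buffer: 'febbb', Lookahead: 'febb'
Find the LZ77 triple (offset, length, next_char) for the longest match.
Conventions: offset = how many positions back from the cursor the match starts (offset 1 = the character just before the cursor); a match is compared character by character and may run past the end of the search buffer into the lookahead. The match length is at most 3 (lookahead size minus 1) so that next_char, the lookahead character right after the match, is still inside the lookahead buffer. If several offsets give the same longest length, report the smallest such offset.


Try each offset into the search buffer:
  offset=1 (pos 4, char 'b'): match length 0
  offset=2 (pos 3, char 'b'): match length 0
  offset=3 (pos 2, char 'b'): match length 0
  offset=4 (pos 1, char 'e'): match length 0
  offset=5 (pos 0, char 'f'): match length 3
Longest match has length 3 at offset 5.
next_char = character at position 5 + 3 = 8 -> 'b'

Best match: offset=5, length=3 (matching 'feb' starting at position 0)
LZ77 triple: (5, 3, 'b')


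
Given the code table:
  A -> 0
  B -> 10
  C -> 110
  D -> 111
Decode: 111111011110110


Decoding:
111 -> D
111 -> D
0 -> A
111 -> D
10 -> B
110 -> C


Result: DDADBC


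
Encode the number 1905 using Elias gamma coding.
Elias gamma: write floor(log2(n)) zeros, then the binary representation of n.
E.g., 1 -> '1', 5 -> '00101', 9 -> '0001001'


num_bits = floor(log2(1905)) + 1 = 11
leading_zeros = num_bits - 1 = 10
binary(1905) = 11101110001

Elias gamma(1905) = '0000000000' + '11101110001' = 000000000011101110001 (21 bits)


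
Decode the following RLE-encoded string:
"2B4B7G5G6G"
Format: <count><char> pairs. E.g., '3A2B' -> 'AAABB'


Expanding each <count><char> pair:
  2B -> 'BB'
  4B -> 'BBBB'
  7G -> 'GGGGGGG'
  5G -> 'GGGGG'
  6G -> 'GGGGGG'

Decoded = BBBBBBGGGGGGGGGGGGGGGGGG


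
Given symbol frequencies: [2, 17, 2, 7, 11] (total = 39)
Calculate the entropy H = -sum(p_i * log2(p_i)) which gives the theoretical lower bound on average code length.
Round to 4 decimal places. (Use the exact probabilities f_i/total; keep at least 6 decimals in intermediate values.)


Per-symbol terms -p_i * log2(p_i) with p_i = f_i/39:
  p = 2/39 = 0.051282: log2(p) = -4.285402, -p*log2(p) = 0.219764
  p = 17/39 = 0.435897: log2(p) = -1.197939, -p*log2(p) = 0.522179
  p = 2/39 = 0.051282: log2(p) = -4.285402, -p*log2(p) = 0.219764
  p = 7/39 = 0.179487: log2(p) = -2.478047, -p*log2(p) = 0.444778
  p = 11/39 = 0.282051: log2(p) = -1.825971, -p*log2(p) = 0.515017
H = 0.219764 + 0.522179 + 0.219764 + 0.444778 + 0.515017 = 1.921502

H = 1.9215 bits/symbol


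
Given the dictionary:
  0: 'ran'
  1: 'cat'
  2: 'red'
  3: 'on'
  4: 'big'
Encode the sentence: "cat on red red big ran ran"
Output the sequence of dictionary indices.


Look up each word in the dictionary:
  'cat' -> 1
  'on' -> 3
  'red' -> 2
  'red' -> 2
  'big' -> 4
  'ran' -> 0
  'ran' -> 0

Encoded: [1, 3, 2, 2, 4, 0, 0]


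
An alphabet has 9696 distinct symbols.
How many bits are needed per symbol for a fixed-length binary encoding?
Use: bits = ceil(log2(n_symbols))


log2(9696) = 13.2432
Bracket: 2^13 = 8192 < 9696 <= 2^14 = 16384
So ceil(log2(9696)) = 14

bits = ceil(log2(9696)) = ceil(13.2432) = 14 bits


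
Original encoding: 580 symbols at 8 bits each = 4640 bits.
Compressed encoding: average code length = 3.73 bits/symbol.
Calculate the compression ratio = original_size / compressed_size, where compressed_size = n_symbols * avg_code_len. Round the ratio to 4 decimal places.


original_size = n_symbols * orig_bits = 580 * 8 = 4640 bits
compressed_size = n_symbols * avg_code_len = 580 * 3.73 = 2163.4 bits
ratio = original_size / compressed_size = 4640 / 2163.4 = 2.1448

Compression ratio = 2.1448


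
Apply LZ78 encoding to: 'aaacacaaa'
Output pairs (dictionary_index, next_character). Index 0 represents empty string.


LZ78 encoding steps:
Dictionary: {0: ''}
Step 1: w='' (idx 0), next='a' -> output (0, 'a'), add 'a' as idx 1
Step 2: w='a' (idx 1), next='a' -> output (1, 'a'), add 'aa' as idx 2
Step 3: w='' (idx 0), next='c' -> output (0, 'c'), add 'c' as idx 3
Step 4: w='a' (idx 1), next='c' -> output (1, 'c'), add 'ac' as idx 4
Step 5: w='aa' (idx 2), next='a' -> output (2, 'a'), add 'aaa' as idx 5


Encoded: [(0, 'a'), (1, 'a'), (0, 'c'), (1, 'c'), (2, 'a')]


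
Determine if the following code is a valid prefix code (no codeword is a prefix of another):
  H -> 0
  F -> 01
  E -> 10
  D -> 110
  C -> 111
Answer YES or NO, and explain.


Checking each pair (does one codeword prefix another?):
  H='0' vs F='01': prefix -- VIOLATION

NO -- this is NOT a valid prefix code. H (0) is a prefix of F (01).


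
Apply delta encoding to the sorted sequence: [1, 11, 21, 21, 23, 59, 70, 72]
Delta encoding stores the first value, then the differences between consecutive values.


First value: 1
Deltas:
  11 - 1 = 10
  21 - 11 = 10
  21 - 21 = 0
  23 - 21 = 2
  59 - 23 = 36
  70 - 59 = 11
  72 - 70 = 2


Delta encoded: [1, 10, 10, 0, 2, 36, 11, 2]


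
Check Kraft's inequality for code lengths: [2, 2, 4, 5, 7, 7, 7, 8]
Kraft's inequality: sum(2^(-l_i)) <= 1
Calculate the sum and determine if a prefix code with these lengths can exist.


Sum = 2^(-2) + 2^(-2) + 2^(-4) + 2^(-5) + 2^(-7) + 2^(-7) + 2^(-7) + 2^(-8)
    = 0.25 + 0.25 + 0.0625 + 0.03125 + 0.0078125 + 0.0078125 + 0.0078125 + 0.00390625
    = 159/256 = 0.62109375
Since 0.62109375 <= 1, Kraft's inequality IS satisfied.
A prefix code with these lengths CAN exist.

Kraft sum = 0.62109375. Satisfied.


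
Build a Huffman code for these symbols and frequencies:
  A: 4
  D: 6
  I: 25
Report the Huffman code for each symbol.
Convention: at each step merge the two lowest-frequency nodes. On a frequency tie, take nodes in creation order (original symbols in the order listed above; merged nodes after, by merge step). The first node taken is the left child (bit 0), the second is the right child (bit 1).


Huffman tree construction:
Step 1: Merge A(4) + D(6) = 10
Step 2: Merge (A+D)(10) + I(25) = 35
Read each symbol's code off the tree from the root (left child = 0, right child = 1).

Codes:
  A: 00 (length 2)
  D: 01 (length 2)
  I: 1 (length 1)
Average code length: 45/35 = 1.2857 bits/symbol


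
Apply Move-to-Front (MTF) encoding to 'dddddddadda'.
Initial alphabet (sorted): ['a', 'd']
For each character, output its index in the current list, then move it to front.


MTF encoding:
'd': index 1 in ['a', 'd'] -> ['d', 'a']
'd': index 0 in ['d', 'a'] -> ['d', 'a']
'd': index 0 in ['d', 'a'] -> ['d', 'a']
'd': index 0 in ['d', 'a'] -> ['d', 'a']
'd': index 0 in ['d', 'a'] -> ['d', 'a']
'd': index 0 in ['d', 'a'] -> ['d', 'a']
'd': index 0 in ['d', 'a'] -> ['d', 'a']
'a': index 1 in ['d', 'a'] -> ['a', 'd']
'd': index 1 in ['a', 'd'] -> ['d', 'a']
'd': index 0 in ['d', 'a'] -> ['d', 'a']
'a': index 1 in ['d', 'a'] -> ['a', 'd']


Output: [1, 0, 0, 0, 0, 0, 0, 1, 1, 0, 1]


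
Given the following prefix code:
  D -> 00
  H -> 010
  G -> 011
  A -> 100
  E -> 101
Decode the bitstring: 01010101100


Decoding step by step:
Bits 010 -> H
Bits 101 -> E
Bits 011 -> G
Bits 00 -> D


Decoded message: HEGD


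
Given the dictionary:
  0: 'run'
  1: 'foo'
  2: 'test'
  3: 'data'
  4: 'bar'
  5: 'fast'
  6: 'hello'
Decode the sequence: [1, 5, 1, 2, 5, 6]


Look up each index in the dictionary:
  1 -> 'foo'
  5 -> 'fast'
  1 -> 'foo'
  2 -> 'test'
  5 -> 'fast'
  6 -> 'hello'

Decoded: "foo fast foo test fast hello"


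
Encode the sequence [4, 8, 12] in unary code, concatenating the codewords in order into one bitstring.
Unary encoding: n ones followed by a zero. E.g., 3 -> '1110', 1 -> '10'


Encode each number as n ones followed by a terminating 0:
  4 -> 11110 (5 bits)
  8 -> 111111110 (9 bits)
  12 -> 1111111111110 (13 bits)
Total length = 5 + 9 + 13 = 27 bits.

Unary([4, 8, 12]) = 111101111111101111111111110 (27 bits)


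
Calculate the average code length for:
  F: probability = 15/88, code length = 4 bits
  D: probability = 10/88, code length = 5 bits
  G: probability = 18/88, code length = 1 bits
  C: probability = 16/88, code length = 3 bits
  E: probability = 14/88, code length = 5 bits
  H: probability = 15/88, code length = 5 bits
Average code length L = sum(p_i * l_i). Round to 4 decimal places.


Weighted contributions p_i * l_i:
  F: (15/88) * 4 = 60/88
  D: (10/88) * 5 = 50/88
  G: (18/88) * 1 = 18/88
  C: (16/88) * 3 = 48/88
  E: (14/88) * 5 = 70/88
  H: (15/88) * 5 = 75/88
Sum = (60 + 50 + 18 + 48 + 70 + 75)/88 = 321/88

L = 321/88 = 3.6477 bits/symbol


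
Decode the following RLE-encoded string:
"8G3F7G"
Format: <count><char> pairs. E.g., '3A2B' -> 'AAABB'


Expanding each <count><char> pair:
  8G -> 'GGGGGGGG'
  3F -> 'FFF'
  7G -> 'GGGGGGG'

Decoded = GGGGGGGGFFFGGGGGGG


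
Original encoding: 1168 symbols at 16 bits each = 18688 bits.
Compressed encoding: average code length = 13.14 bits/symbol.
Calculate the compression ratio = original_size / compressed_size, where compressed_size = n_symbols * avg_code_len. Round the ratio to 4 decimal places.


original_size = n_symbols * orig_bits = 1168 * 16 = 18688 bits
compressed_size = n_symbols * avg_code_len = 1168 * 13.14 = 15347.52 bits
ratio = original_size / compressed_size = 18688 / 15347.52 = 1.2177

Compression ratio = 1.2177


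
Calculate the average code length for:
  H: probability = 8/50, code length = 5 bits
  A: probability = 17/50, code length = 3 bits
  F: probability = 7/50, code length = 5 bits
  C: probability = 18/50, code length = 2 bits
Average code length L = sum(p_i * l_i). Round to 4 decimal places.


Weighted contributions p_i * l_i:
  H: (8/50) * 5 = 40/50
  A: (17/50) * 3 = 51/50
  F: (7/50) * 5 = 35/50
  C: (18/50) * 2 = 36/50
Sum = (40 + 51 + 35 + 36)/50 = 162/50

L = 162/50 = 3.2400 bits/symbol


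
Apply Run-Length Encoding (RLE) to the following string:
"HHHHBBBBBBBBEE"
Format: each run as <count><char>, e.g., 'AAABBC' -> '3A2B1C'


Scanning runs left to right:
  i=0: run of 'H' x 4 -> '4H'
  i=4: run of 'B' x 8 -> '8B'
  i=12: run of 'E' x 2 -> '2E'

RLE = 4H8B2E


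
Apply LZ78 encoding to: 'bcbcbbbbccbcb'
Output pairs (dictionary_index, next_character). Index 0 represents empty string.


LZ78 encoding steps:
Dictionary: {0: ''}
Step 1: w='' (idx 0), next='b' -> output (0, 'b'), add 'b' as idx 1
Step 2: w='' (idx 0), next='c' -> output (0, 'c'), add 'c' as idx 2
Step 3: w='b' (idx 1), next='c' -> output (1, 'c'), add 'bc' as idx 3
Step 4: w='b' (idx 1), next='b' -> output (1, 'b'), add 'bb' as idx 4
Step 5: w='bb' (idx 4), next='c' -> output (4, 'c'), add 'bbc' as idx 5
Step 6: w='c' (idx 2), next='b' -> output (2, 'b'), add 'cb' as idx 6
Step 7: w='cb' (idx 6), end of input -> output (6, '')


Encoded: [(0, 'b'), (0, 'c'), (1, 'c'), (1, 'b'), (4, 'c'), (2, 'b'), (6, '')]


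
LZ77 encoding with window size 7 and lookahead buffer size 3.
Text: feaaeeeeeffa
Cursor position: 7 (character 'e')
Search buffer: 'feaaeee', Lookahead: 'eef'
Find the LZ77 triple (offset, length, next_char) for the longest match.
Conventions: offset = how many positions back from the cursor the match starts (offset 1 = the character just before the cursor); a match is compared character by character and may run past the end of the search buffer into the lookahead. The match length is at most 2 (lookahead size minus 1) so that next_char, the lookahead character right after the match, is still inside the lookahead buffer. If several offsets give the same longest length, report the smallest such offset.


Try each offset into the search buffer:
  offset=1 (pos 6, char 'e'): match length 2
  offset=2 (pos 5, char 'e'): match length 2
  offset=3 (pos 4, char 'e'): match length 2
  offset=4 (pos 3, char 'a'): match length 0
  offset=5 (pos 2, char 'a'): match length 0
  offset=6 (pos 1, char 'e'): match length 1
  offset=7 (pos 0, char 'f'): match length 0
Longest match has length 2, found at offsets 1, 2, 3; take the smallest, offset 1.
next_char = character at position 7 + 2 = 9 -> 'f'

Best match: offset=1, length=2 (matching 'ee' starting at position 6)
LZ77 triple: (1, 2, 'f')


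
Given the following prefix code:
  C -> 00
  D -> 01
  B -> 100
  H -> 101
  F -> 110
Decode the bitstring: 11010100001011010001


Decoding step by step:
Bits 110 -> F
Bits 101 -> H
Bits 00 -> C
Bits 00 -> C
Bits 101 -> H
Bits 101 -> H
Bits 00 -> C
Bits 01 -> D


Decoded message: FHCCHHCD


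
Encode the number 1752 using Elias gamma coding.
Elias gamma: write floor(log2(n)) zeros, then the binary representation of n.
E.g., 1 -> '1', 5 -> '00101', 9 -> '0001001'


num_bits = floor(log2(1752)) + 1 = 11
leading_zeros = num_bits - 1 = 10
binary(1752) = 11011011000

Elias gamma(1752) = '0000000000' + '11011011000' = 000000000011011011000 (21 bits)


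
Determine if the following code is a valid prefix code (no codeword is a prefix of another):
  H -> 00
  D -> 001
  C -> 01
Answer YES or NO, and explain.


Checking each pair (does one codeword prefix another?):
  H='00' vs D='001': prefix -- VIOLATION

NO -- this is NOT a valid prefix code. H (00) is a prefix of D (001).


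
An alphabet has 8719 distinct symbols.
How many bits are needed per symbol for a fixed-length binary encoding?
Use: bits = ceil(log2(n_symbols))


log2(8719) = 13.0899
Bracket: 2^13 = 8192 < 8719 <= 2^14 = 16384
So ceil(log2(8719)) = 14

bits = ceil(log2(8719)) = ceil(13.0899) = 14 bits


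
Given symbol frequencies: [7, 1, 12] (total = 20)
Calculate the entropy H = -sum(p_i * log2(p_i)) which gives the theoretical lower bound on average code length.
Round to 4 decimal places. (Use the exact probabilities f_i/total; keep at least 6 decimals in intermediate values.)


Per-symbol terms -p_i * log2(p_i) with p_i = f_i/20:
  p = 7/20 = 0.350000: log2(p) = -1.514573, -p*log2(p) = 0.530101
  p = 1/20 = 0.050000: log2(p) = -4.321928, -p*log2(p) = 0.216096
  p = 12/20 = 0.600000: log2(p) = -0.736966, -p*log2(p) = 0.442179
H = 0.530101 + 0.216096 + 0.442179 = 1.188376

H = 1.1884 bits/symbol


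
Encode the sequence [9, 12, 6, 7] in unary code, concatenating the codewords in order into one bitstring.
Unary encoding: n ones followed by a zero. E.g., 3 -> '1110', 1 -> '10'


Encode each number as n ones followed by a terminating 0:
  9 -> 1111111110 (10 bits)
  12 -> 1111111111110 (13 bits)
  6 -> 1111110 (7 bits)
  7 -> 11111110 (8 bits)
Total length = 10 + 13 + 7 + 8 = 38 bits.

Unary([9, 12, 6, 7]) = 11111111101111111111110111111011111110 (38 bits)


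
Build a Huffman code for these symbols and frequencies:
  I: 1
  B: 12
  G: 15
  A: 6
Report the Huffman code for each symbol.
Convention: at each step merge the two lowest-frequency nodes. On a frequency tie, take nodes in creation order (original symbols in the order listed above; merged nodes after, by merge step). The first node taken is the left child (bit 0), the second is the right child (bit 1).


Huffman tree construction:
Step 1: Merge I(1) + A(6) = 7
Step 2: Merge (I+A)(7) + B(12) = 19
Step 3: Merge G(15) + ((I+A)+B)(19) = 34
Read each symbol's code off the tree from the root (left child = 0, right child = 1).

Codes:
  I: 100 (length 3)
  B: 11 (length 2)
  G: 0 (length 1)
  A: 101 (length 3)
Average code length: 60/34 = 1.7647 bits/symbol


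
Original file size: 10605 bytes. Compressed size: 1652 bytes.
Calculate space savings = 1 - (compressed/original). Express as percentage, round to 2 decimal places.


ratio = compressed/original = 1652/10605 = 0.155776
savings = 1 - ratio = 1 - 0.155776 = 0.844224
as a percentage: 0.844224 * 100 = 84.42%

Space savings = 1 - 1652/10605 = 84.42%


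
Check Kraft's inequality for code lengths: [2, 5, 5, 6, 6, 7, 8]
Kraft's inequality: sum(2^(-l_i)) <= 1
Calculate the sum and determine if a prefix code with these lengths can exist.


Sum = 2^(-2) + 2^(-5) + 2^(-5) + 2^(-6) + 2^(-6) + 2^(-7) + 2^(-8)
    = 0.25 + 0.03125 + 0.03125 + 0.015625 + 0.015625 + 0.0078125 + 0.00390625
    = 91/256 = 0.35546875
Since 0.35546875 <= 1, Kraft's inequality IS satisfied.
A prefix code with these lengths CAN exist.

Kraft sum = 0.35546875. Satisfied.


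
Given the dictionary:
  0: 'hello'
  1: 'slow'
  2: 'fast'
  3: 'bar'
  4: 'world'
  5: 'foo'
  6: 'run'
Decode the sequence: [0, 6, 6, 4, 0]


Look up each index in the dictionary:
  0 -> 'hello'
  6 -> 'run'
  6 -> 'run'
  4 -> 'world'
  0 -> 'hello'

Decoded: "hello run run world hello"


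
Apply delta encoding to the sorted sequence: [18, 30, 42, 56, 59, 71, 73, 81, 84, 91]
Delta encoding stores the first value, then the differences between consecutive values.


First value: 18
Deltas:
  30 - 18 = 12
  42 - 30 = 12
  56 - 42 = 14
  59 - 56 = 3
  71 - 59 = 12
  73 - 71 = 2
  81 - 73 = 8
  84 - 81 = 3
  91 - 84 = 7


Delta encoded: [18, 12, 12, 14, 3, 12, 2, 8, 3, 7]


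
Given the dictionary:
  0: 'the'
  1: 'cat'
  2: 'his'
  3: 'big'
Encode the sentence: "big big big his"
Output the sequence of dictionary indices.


Look up each word in the dictionary:
  'big' -> 3
  'big' -> 3
  'big' -> 3
  'his' -> 2

Encoded: [3, 3, 3, 2]


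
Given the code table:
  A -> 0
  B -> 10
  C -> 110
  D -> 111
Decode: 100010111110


Decoding:
10 -> B
0 -> A
0 -> A
10 -> B
111 -> D
110 -> C


Result: BAABDC


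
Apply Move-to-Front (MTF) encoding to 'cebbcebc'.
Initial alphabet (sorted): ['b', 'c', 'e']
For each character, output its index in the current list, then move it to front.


MTF encoding:
'c': index 1 in ['b', 'c', 'e'] -> ['c', 'b', 'e']
'e': index 2 in ['c', 'b', 'e'] -> ['e', 'c', 'b']
'b': index 2 in ['e', 'c', 'b'] -> ['b', 'e', 'c']
'b': index 0 in ['b', 'e', 'c'] -> ['b', 'e', 'c']
'c': index 2 in ['b', 'e', 'c'] -> ['c', 'b', 'e']
'e': index 2 in ['c', 'b', 'e'] -> ['e', 'c', 'b']
'b': index 2 in ['e', 'c', 'b'] -> ['b', 'e', 'c']
'c': index 2 in ['b', 'e', 'c'] -> ['c', 'b', 'e']


Output: [1, 2, 2, 0, 2, 2, 2, 2]


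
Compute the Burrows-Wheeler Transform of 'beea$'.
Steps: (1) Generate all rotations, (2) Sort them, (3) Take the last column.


Rotations (sorted):
  0: $beea -> last char: a
  1: a$bee -> last char: e
  2: beea$ -> last char: $
  3: ea$be -> last char: e
  4: eea$b -> last char: b


BWT = ae$eb


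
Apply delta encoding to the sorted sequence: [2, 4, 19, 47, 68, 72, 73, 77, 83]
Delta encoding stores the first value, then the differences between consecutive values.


First value: 2
Deltas:
  4 - 2 = 2
  19 - 4 = 15
  47 - 19 = 28
  68 - 47 = 21
  72 - 68 = 4
  73 - 72 = 1
  77 - 73 = 4
  83 - 77 = 6


Delta encoded: [2, 2, 15, 28, 21, 4, 1, 4, 6]


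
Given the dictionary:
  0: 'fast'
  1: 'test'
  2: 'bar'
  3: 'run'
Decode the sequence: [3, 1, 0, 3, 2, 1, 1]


Look up each index in the dictionary:
  3 -> 'run'
  1 -> 'test'
  0 -> 'fast'
  3 -> 'run'
  2 -> 'bar'
  1 -> 'test'
  1 -> 'test'

Decoded: "run test fast run bar test test"


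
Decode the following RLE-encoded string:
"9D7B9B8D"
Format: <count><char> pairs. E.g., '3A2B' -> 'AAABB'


Expanding each <count><char> pair:
  9D -> 'DDDDDDDDD'
  7B -> 'BBBBBBB'
  9B -> 'BBBBBBBBB'
  8D -> 'DDDDDDDD'

Decoded = DDDDDDDDDBBBBBBBBBBBBBBBBDDDDDDDD


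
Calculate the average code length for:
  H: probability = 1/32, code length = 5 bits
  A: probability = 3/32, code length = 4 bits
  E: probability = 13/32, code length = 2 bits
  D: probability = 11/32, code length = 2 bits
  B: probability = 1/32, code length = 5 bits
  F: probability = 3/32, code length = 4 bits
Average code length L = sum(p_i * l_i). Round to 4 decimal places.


Weighted contributions p_i * l_i:
  H: (1/32) * 5 = 5/32
  A: (3/32) * 4 = 12/32
  E: (13/32) * 2 = 26/32
  D: (11/32) * 2 = 22/32
  B: (1/32) * 5 = 5/32
  F: (3/32) * 4 = 12/32
Sum = (5 + 12 + 26 + 22 + 5 + 12)/32 = 82/32

L = 82/32 = 2.5625 bits/symbol


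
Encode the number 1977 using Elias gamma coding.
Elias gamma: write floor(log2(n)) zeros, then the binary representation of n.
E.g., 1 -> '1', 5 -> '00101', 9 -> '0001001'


num_bits = floor(log2(1977)) + 1 = 11
leading_zeros = num_bits - 1 = 10
binary(1977) = 11110111001

Elias gamma(1977) = '0000000000' + '11110111001' = 000000000011110111001 (21 bits)


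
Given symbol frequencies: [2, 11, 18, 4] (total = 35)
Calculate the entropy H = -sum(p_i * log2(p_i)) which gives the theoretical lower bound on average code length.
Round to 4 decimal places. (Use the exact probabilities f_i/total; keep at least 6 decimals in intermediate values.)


Per-symbol terms -p_i * log2(p_i) with p_i = f_i/35:
  p = 2/35 = 0.057143: log2(p) = -4.129283, -p*log2(p) = 0.235959
  p = 11/35 = 0.314286: log2(p) = -1.669851, -p*log2(p) = 0.524810
  p = 18/35 = 0.514286: log2(p) = -0.959358, -p*log2(p) = 0.493384
  p = 4/35 = 0.114286: log2(p) = -3.129283, -p*log2(p) = 0.357632
H = 0.235959 + 0.524810 + 0.493384 + 0.357632 = 1.611785

H = 1.6118 bits/symbol


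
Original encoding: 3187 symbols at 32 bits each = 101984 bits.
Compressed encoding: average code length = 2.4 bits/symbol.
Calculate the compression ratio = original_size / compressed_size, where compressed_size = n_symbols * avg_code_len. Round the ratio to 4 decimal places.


original_size = n_symbols * orig_bits = 3187 * 32 = 101984 bits
compressed_size = n_symbols * avg_code_len = 3187 * 2.4 = 7648.8 bits
ratio = original_size / compressed_size = 101984 / 7648.8 = 13.3333

Compression ratio = 13.3333


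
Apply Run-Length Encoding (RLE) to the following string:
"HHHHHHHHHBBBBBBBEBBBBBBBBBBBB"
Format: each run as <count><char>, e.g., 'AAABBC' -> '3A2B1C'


Scanning runs left to right:
  i=0: run of 'H' x 9 -> '9H'
  i=9: run of 'B' x 7 -> '7B'
  i=16: run of 'E' x 1 -> '1E'
  i=17: run of 'B' x 12 -> '12B'

RLE = 9H7B1E12B


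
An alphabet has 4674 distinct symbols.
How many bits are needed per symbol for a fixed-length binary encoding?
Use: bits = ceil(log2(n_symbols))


log2(4674) = 12.1904
Bracket: 2^12 = 4096 < 4674 <= 2^13 = 8192
So ceil(log2(4674)) = 13

bits = ceil(log2(4674)) = ceil(12.1904) = 13 bits


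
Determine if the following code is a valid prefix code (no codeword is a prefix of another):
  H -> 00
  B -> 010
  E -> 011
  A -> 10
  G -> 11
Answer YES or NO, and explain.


Checking each pair (does one codeword prefix another?):
  H='00' vs B='010': no prefix
  H='00' vs E='011': no prefix
  H='00' vs A='10': no prefix
  H='00' vs G='11': no prefix
  B='010' vs H='00': no prefix
  B='010' vs E='011': no prefix
  B='010' vs A='10': no prefix
  B='010' vs G='11': no prefix
  E='011' vs H='00': no prefix
  E='011' vs B='010': no prefix
  E='011' vs A='10': no prefix
  E='011' vs G='11': no prefix
  A='10' vs H='00': no prefix
  A='10' vs B='010': no prefix
  A='10' vs E='011': no prefix
  A='10' vs G='11': no prefix
  G='11' vs H='00': no prefix
  G='11' vs B='010': no prefix
  G='11' vs E='011': no prefix
  G='11' vs A='10': no prefix
No violation found over all pairs.

YES -- this is a valid prefix code. No codeword is a prefix of any other codeword.


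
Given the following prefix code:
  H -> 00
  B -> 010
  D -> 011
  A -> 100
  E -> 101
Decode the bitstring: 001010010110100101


Decoding step by step:
Bits 00 -> H
Bits 101 -> E
Bits 00 -> H
Bits 101 -> E
Bits 101 -> E
Bits 00 -> H
Bits 101 -> E


Decoded message: HEHEEHE


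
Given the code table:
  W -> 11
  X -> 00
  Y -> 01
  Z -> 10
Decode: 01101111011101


Decoding:
01 -> Y
10 -> Z
11 -> W
11 -> W
01 -> Y
11 -> W
01 -> Y


Result: YZWWYWY


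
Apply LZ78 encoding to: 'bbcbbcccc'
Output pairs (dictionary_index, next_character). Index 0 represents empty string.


LZ78 encoding steps:
Dictionary: {0: ''}
Step 1: w='' (idx 0), next='b' -> output (0, 'b'), add 'b' as idx 1
Step 2: w='b' (idx 1), next='c' -> output (1, 'c'), add 'bc' as idx 2
Step 3: w='b' (idx 1), next='b' -> output (1, 'b'), add 'bb' as idx 3
Step 4: w='' (idx 0), next='c' -> output (0, 'c'), add 'c' as idx 4
Step 5: w='c' (idx 4), next='c' -> output (4, 'c'), add 'cc' as idx 5
Step 6: w='c' (idx 4), end of input -> output (4, '')


Encoded: [(0, 'b'), (1, 'c'), (1, 'b'), (0, 'c'), (4, 'c'), (4, '')]


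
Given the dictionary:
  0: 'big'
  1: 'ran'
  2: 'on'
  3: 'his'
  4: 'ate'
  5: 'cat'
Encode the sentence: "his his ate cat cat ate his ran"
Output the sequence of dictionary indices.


Look up each word in the dictionary:
  'his' -> 3
  'his' -> 3
  'ate' -> 4
  'cat' -> 5
  'cat' -> 5
  'ate' -> 4
  'his' -> 3
  'ran' -> 1

Encoded: [3, 3, 4, 5, 5, 4, 3, 1]


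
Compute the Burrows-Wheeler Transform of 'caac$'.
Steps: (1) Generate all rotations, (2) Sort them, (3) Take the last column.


Rotations (sorted):
  0: $caac -> last char: c
  1: aac$c -> last char: c
  2: ac$ca -> last char: a
  3: c$caa -> last char: a
  4: caac$ -> last char: $


BWT = ccaa$


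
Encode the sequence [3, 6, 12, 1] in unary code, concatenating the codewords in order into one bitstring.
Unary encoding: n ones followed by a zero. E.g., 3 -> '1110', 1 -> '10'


Encode each number as n ones followed by a terminating 0:
  3 -> 1110 (4 bits)
  6 -> 1111110 (7 bits)
  12 -> 1111111111110 (13 bits)
  1 -> 10 (2 bits)
Total length = 4 + 7 + 13 + 2 = 26 bits.

Unary([3, 6, 12, 1]) = 11101111110111111111111010 (26 bits)


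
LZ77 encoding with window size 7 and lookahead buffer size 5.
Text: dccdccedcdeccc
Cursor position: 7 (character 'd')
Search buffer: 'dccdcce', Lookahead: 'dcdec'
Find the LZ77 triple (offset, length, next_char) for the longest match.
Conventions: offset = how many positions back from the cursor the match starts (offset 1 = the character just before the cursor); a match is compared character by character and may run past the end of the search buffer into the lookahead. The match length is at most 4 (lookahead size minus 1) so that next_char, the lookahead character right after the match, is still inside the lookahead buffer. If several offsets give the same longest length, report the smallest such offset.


Try each offset into the search buffer:
  offset=1 (pos 6, char 'e'): match length 0
  offset=2 (pos 5, char 'c'): match length 0
  offset=3 (pos 4, char 'c'): match length 0
  offset=4 (pos 3, char 'd'): match length 2
  offset=5 (pos 2, char 'c'): match length 0
  offset=6 (pos 1, char 'c'): match length 0
  offset=7 (pos 0, char 'd'): match length 2
Longest match has length 2, found at offsets 4, 7; take the smallest, offset 4.
next_char = character at position 7 + 2 = 9 -> 'd'

Best match: offset=4, length=2 (matching 'dc' starting at position 3)
LZ77 triple: (4, 2, 'd')


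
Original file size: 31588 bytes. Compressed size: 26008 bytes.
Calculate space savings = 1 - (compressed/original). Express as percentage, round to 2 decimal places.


ratio = compressed/original = 26008/31588 = 0.823351
savings = 1 - ratio = 1 - 0.823351 = 0.176649
as a percentage: 0.176649 * 100 = 17.66%

Space savings = 1 - 26008/31588 = 17.66%


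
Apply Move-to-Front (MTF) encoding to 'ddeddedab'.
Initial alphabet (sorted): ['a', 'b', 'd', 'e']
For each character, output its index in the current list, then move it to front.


MTF encoding:
'd': index 2 in ['a', 'b', 'd', 'e'] -> ['d', 'a', 'b', 'e']
'd': index 0 in ['d', 'a', 'b', 'e'] -> ['d', 'a', 'b', 'e']
'e': index 3 in ['d', 'a', 'b', 'e'] -> ['e', 'd', 'a', 'b']
'd': index 1 in ['e', 'd', 'a', 'b'] -> ['d', 'e', 'a', 'b']
'd': index 0 in ['d', 'e', 'a', 'b'] -> ['d', 'e', 'a', 'b']
'e': index 1 in ['d', 'e', 'a', 'b'] -> ['e', 'd', 'a', 'b']
'd': index 1 in ['e', 'd', 'a', 'b'] -> ['d', 'e', 'a', 'b']
'a': index 2 in ['d', 'e', 'a', 'b'] -> ['a', 'd', 'e', 'b']
'b': index 3 in ['a', 'd', 'e', 'b'] -> ['b', 'a', 'd', 'e']


Output: [2, 0, 3, 1, 0, 1, 1, 2, 3]


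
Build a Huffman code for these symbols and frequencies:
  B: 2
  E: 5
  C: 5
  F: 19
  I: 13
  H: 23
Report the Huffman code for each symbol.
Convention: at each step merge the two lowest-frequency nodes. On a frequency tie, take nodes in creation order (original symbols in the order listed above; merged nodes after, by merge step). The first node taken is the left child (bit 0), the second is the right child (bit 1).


Huffman tree construction:
Step 1: Merge B(2) + E(5) = 7
Step 2: Merge C(5) + (B+E)(7) = 12
Step 3: Merge (C+(B+E))(12) + I(13) = 25
Step 4: Merge F(19) + H(23) = 42
Step 5: Merge ((C+(B+E))+I)(25) + (F+H)(42) = 67
Read each symbol's code off the tree from the root (left child = 0, right child = 1).

Codes:
  B: 0010 (length 4)
  E: 0011 (length 4)
  C: 000 (length 3)
  F: 10 (length 2)
  I: 01 (length 2)
  H: 11 (length 2)
Average code length: 153/67 = 2.2836 bits/symbol


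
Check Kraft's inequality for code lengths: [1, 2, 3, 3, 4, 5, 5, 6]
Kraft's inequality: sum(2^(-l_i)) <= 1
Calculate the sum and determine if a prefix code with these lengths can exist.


Sum = 2^(-1) + 2^(-2) + 2^(-3) + 2^(-3) + 2^(-4) + 2^(-5) + 2^(-5) + 2^(-6)
    = 0.5 + 0.25 + 0.125 + 0.125 + 0.0625 + 0.03125 + 0.03125 + 0.015625
    = 73/64 = 1.140625
Since 1.140625 > 1, Kraft's inequality is NOT satisfied.
A prefix code with these lengths CANNOT exist.

Kraft sum = 1.140625. Not satisfied.


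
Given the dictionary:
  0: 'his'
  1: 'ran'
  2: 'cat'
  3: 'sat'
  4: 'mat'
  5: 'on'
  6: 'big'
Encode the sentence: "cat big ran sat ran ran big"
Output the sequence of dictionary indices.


Look up each word in the dictionary:
  'cat' -> 2
  'big' -> 6
  'ran' -> 1
  'sat' -> 3
  'ran' -> 1
  'ran' -> 1
  'big' -> 6

Encoded: [2, 6, 1, 3, 1, 1, 6]


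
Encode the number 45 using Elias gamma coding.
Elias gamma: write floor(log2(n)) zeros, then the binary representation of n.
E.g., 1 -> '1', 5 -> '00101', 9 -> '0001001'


num_bits = floor(log2(45)) + 1 = 6
leading_zeros = num_bits - 1 = 5
binary(45) = 101101

Elias gamma(45) = '00000' + '101101' = 00000101101 (11 bits)


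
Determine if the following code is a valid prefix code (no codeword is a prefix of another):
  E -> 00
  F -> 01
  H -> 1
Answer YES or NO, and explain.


Checking each pair (does one codeword prefix another?):
  E='00' vs F='01': no prefix
  E='00' vs H='1': no prefix
  F='01' vs E='00': no prefix
  F='01' vs H='1': no prefix
  H='1' vs E='00': no prefix
  H='1' vs F='01': no prefix
No violation found over all pairs.

YES -- this is a valid prefix code. No codeword is a prefix of any other codeword.


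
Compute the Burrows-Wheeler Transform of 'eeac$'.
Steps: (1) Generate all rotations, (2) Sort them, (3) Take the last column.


Rotations (sorted):
  0: $eeac -> last char: c
  1: ac$ee -> last char: e
  2: c$eea -> last char: a
  3: eac$e -> last char: e
  4: eeac$ -> last char: $


BWT = ceae$


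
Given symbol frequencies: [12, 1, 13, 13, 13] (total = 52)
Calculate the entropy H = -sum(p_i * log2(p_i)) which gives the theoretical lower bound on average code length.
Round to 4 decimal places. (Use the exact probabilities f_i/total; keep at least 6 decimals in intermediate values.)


Per-symbol terms -p_i * log2(p_i) with p_i = f_i/52:
  p = 12/52 = 0.230769: log2(p) = -2.115477, -p*log2(p) = 0.488187
  p = 1/52 = 0.019231: log2(p) = -5.700440, -p*log2(p) = 0.109624
  p = 13/52 = 0.250000: log2(p) = -2.000000, -p*log2(p) = 0.500000
  p = 13/52 = 0.250000: log2(p) = -2.000000, -p*log2(p) = 0.500000
  p = 13/52 = 0.250000: log2(p) = -2.000000, -p*log2(p) = 0.500000
H = 0.488187 + 0.109624 + 0.500000 + 0.500000 + 0.500000 = 2.097811

H = 2.0978 bits/symbol


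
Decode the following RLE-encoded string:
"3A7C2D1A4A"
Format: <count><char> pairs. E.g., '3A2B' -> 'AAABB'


Expanding each <count><char> pair:
  3A -> 'AAA'
  7C -> 'CCCCCCC'
  2D -> 'DD'
  1A -> 'A'
  4A -> 'AAAA'

Decoded = AAACCCCCCCDDAAAAA


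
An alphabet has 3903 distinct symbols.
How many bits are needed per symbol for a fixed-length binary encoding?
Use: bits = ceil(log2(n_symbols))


log2(3903) = 11.9304
Bracket: 2^11 = 2048 < 3903 <= 2^12 = 4096
So ceil(log2(3903)) = 12

bits = ceil(log2(3903)) = ceil(11.9304) = 12 bits


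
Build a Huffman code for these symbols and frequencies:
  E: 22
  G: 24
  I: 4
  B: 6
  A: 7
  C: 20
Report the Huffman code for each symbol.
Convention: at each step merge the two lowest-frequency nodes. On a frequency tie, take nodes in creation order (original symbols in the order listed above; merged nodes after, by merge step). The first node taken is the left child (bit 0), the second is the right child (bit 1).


Huffman tree construction:
Step 1: Merge I(4) + B(6) = 10
Step 2: Merge A(7) + (I+B)(10) = 17
Step 3: Merge (A+(I+B))(17) + C(20) = 37
Step 4: Merge E(22) + G(24) = 46
Step 5: Merge ((A+(I+B))+C)(37) + (E+G)(46) = 83
Read each symbol's code off the tree from the root (left child = 0, right child = 1).

Codes:
  E: 10 (length 2)
  G: 11 (length 2)
  I: 0010 (length 4)
  B: 0011 (length 4)
  A: 000 (length 3)
  C: 01 (length 2)
Average code length: 193/83 = 2.3253 bits/symbol


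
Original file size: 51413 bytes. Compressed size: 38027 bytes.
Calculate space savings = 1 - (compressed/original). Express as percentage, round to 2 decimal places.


ratio = compressed/original = 38027/51413 = 0.739638
savings = 1 - ratio = 1 - 0.739638 = 0.260362
as a percentage: 0.260362 * 100 = 26.04%

Space savings = 1 - 38027/51413 = 26.04%


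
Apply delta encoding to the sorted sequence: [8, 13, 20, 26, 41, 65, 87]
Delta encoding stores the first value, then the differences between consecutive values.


First value: 8
Deltas:
  13 - 8 = 5
  20 - 13 = 7
  26 - 20 = 6
  41 - 26 = 15
  65 - 41 = 24
  87 - 65 = 22


Delta encoded: [8, 5, 7, 6, 15, 24, 22]


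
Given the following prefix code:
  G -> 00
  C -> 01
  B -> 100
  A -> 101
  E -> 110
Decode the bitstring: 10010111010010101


Decoding step by step:
Bits 100 -> B
Bits 101 -> A
Bits 110 -> E
Bits 100 -> B
Bits 101 -> A
Bits 01 -> C


Decoded message: BAEBAC


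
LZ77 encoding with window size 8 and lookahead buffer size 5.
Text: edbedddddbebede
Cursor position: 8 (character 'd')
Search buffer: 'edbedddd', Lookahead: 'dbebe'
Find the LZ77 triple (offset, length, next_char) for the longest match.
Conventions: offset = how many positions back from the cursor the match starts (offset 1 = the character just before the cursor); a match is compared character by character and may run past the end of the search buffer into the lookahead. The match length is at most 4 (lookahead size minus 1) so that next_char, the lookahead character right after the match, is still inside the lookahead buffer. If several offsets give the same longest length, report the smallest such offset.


Try each offset into the search buffer:
  offset=1 (pos 7, char 'd'): match length 1
  offset=2 (pos 6, char 'd'): match length 1
  offset=3 (pos 5, char 'd'): match length 1
  offset=4 (pos 4, char 'd'): match length 1
  offset=5 (pos 3, char 'e'): match length 0
  offset=6 (pos 2, char 'b'): match length 0
  offset=7 (pos 1, char 'd'): match length 3
  offset=8 (pos 0, char 'e'): match length 0
Longest match has length 3 at offset 7.
next_char = character at position 8 + 3 = 11 -> 'b'

Best match: offset=7, length=3 (matching 'dbe' starting at position 1)
LZ77 triple: (7, 3, 'b')


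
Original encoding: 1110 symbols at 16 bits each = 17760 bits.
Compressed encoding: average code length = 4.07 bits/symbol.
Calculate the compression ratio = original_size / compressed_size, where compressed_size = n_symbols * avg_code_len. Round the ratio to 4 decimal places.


original_size = n_symbols * orig_bits = 1110 * 16 = 17760 bits
compressed_size = n_symbols * avg_code_len = 1110 * 4.07 = 4517.7 bits
ratio = original_size / compressed_size = 17760 / 4517.7 = 3.9312

Compression ratio = 3.9312


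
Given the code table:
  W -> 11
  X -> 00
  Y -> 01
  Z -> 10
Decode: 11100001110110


Decoding:
11 -> W
10 -> Z
00 -> X
01 -> Y
11 -> W
01 -> Y
10 -> Z


Result: WZXYWYZ


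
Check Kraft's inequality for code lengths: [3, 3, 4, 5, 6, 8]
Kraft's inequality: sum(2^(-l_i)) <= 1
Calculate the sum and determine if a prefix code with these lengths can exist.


Sum = 2^(-3) + 2^(-3) + 2^(-4) + 2^(-5) + 2^(-6) + 2^(-8)
    = 0.125 + 0.125 + 0.0625 + 0.03125 + 0.015625 + 0.00390625
    = 93/256 = 0.36328125
Since 0.36328125 <= 1, Kraft's inequality IS satisfied.
A prefix code with these lengths CAN exist.

Kraft sum = 0.36328125. Satisfied.


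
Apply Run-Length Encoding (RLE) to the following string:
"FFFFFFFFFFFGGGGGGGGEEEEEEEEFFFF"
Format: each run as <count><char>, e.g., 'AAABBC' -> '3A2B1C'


Scanning runs left to right:
  i=0: run of 'F' x 11 -> '11F'
  i=11: run of 'G' x 8 -> '8G'
  i=19: run of 'E' x 8 -> '8E'
  i=27: run of 'F' x 4 -> '4F'

RLE = 11F8G8E4F


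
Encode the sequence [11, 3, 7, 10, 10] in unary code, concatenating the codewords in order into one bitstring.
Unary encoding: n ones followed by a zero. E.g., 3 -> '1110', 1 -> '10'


Encode each number as n ones followed by a terminating 0:
  11 -> 111111111110 (12 bits)
  3 -> 1110 (4 bits)
  7 -> 11111110 (8 bits)
  10 -> 11111111110 (11 bits)
  10 -> 11111111110 (11 bits)
Total length = 12 + 4 + 8 + 11 + 11 = 46 bits.

Unary([11, 3, 7, 10, 10]) = 1111111111101110111111101111111111011111111110 (46 bits)


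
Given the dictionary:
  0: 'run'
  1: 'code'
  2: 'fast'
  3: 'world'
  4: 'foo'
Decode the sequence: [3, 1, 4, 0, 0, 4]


Look up each index in the dictionary:
  3 -> 'world'
  1 -> 'code'
  4 -> 'foo'
  0 -> 'run'
  0 -> 'run'
  4 -> 'foo'

Decoded: "world code foo run run foo"


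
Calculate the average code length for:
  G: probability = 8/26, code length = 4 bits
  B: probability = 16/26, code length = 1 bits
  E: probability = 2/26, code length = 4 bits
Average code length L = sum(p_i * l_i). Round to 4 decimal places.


Weighted contributions p_i * l_i:
  G: (8/26) * 4 = 32/26
  B: (16/26) * 1 = 16/26
  E: (2/26) * 4 = 8/26
Sum = (32 + 16 + 8)/26 = 56/26

L = 56/26 = 2.1538 bits/symbol


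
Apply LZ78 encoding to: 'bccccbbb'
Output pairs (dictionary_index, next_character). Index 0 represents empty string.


LZ78 encoding steps:
Dictionary: {0: ''}
Step 1: w='' (idx 0), next='b' -> output (0, 'b'), add 'b' as idx 1
Step 2: w='' (idx 0), next='c' -> output (0, 'c'), add 'c' as idx 2
Step 3: w='c' (idx 2), next='c' -> output (2, 'c'), add 'cc' as idx 3
Step 4: w='c' (idx 2), next='b' -> output (2, 'b'), add 'cb' as idx 4
Step 5: w='b' (idx 1), next='b' -> output (1, 'b'), add 'bb' as idx 5


Encoded: [(0, 'b'), (0, 'c'), (2, 'c'), (2, 'b'), (1, 'b')]


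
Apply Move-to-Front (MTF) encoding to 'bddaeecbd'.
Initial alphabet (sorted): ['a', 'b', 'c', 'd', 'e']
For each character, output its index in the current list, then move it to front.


MTF encoding:
'b': index 1 in ['a', 'b', 'c', 'd', 'e'] -> ['b', 'a', 'c', 'd', 'e']
'd': index 3 in ['b', 'a', 'c', 'd', 'e'] -> ['d', 'b', 'a', 'c', 'e']
'd': index 0 in ['d', 'b', 'a', 'c', 'e'] -> ['d', 'b', 'a', 'c', 'e']
'a': index 2 in ['d', 'b', 'a', 'c', 'e'] -> ['a', 'd', 'b', 'c', 'e']
'e': index 4 in ['a', 'd', 'b', 'c', 'e'] -> ['e', 'a', 'd', 'b', 'c']
'e': index 0 in ['e', 'a', 'd', 'b', 'c'] -> ['e', 'a', 'd', 'b', 'c']
'c': index 4 in ['e', 'a', 'd', 'b', 'c'] -> ['c', 'e', 'a', 'd', 'b']
'b': index 4 in ['c', 'e', 'a', 'd', 'b'] -> ['b', 'c', 'e', 'a', 'd']
'd': index 4 in ['b', 'c', 'e', 'a', 'd'] -> ['d', 'b', 'c', 'e', 'a']


Output: [1, 3, 0, 2, 4, 0, 4, 4, 4]


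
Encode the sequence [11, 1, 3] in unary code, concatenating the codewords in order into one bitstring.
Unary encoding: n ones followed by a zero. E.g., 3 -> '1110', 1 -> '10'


Encode each number as n ones followed by a terminating 0:
  11 -> 111111111110 (12 bits)
  1 -> 10 (2 bits)
  3 -> 1110 (4 bits)
Total length = 12 + 2 + 4 = 18 bits.

Unary([11, 1, 3]) = 111111111110101110 (18 bits)


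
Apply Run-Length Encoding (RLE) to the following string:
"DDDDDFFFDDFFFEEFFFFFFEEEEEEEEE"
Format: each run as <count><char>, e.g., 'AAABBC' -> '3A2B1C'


Scanning runs left to right:
  i=0: run of 'D' x 5 -> '5D'
  i=5: run of 'F' x 3 -> '3F'
  i=8: run of 'D' x 2 -> '2D'
  i=10: run of 'F' x 3 -> '3F'
  i=13: run of 'E' x 2 -> '2E'
  i=15: run of 'F' x 6 -> '6F'
  i=21: run of 'E' x 9 -> '9E'

RLE = 5D3F2D3F2E6F9E
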